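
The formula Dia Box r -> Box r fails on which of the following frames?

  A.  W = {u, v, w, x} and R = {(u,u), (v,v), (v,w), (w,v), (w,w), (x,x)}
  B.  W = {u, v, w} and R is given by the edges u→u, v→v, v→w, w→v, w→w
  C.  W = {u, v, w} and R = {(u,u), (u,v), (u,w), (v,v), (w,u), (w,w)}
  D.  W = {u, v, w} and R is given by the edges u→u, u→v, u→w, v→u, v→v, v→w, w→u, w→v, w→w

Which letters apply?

The schema Dia Box r -> Box r is the dual of axiom 5; it is valid on a frame iff R is euclidean.
(A) R is euclidean (any two R-successors of the same world are R-related), so the schema is valid here.
(B) R is euclidean (any two R-successors of the same world are R-related), so the schema is valid here.
(C) R is not euclidean (u R v and u R u but not v R u), so the schema fails here.
(D) R is euclidean (any two R-successors of the same world are R-related), so the schema is valid here.

C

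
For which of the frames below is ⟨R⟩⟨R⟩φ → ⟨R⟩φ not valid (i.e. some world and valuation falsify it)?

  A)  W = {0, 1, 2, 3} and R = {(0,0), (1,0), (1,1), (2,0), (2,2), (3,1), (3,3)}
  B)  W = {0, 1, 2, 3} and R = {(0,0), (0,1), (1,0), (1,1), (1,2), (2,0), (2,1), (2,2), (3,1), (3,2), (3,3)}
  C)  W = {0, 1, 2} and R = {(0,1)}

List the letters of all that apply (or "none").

A, B

The schema ⟨R⟩⟨R⟩φ → ⟨R⟩φ is the dual of axiom 4; it is valid on a frame iff R is transitive.
(A) R is not transitive (3 R 1 and 1 R 0 but not 3 R 0), so the schema fails here.
(B) R is not transitive (0 R 1 and 1 R 2 but not 0 R 2), so the schema fails here.
(C) R is transitive (R is closed under composition), so the schema is valid here.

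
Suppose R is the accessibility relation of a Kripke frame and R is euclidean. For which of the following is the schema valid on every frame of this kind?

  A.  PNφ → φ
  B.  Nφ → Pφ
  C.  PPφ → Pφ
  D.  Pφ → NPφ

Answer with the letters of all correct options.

D

(A) PNφ → φ is the dual of axiom B; it is valid on a frame exactly when R is symmetric. Such an R need not be symmetric, so not valid.
(B) Nφ → Pφ is axiom D, which corresponds to seriality. Such an R need not be serial — not valid.
(C) PPφ → Pφ is the dual of axiom 4; it is valid on a frame exactly when R is transitive. Such an R need not be transitive, so not valid.
(D) Pφ → NPφ is axiom 5; it is valid on a frame exactly when R is euclidean. Every such R is euclidean, so valid.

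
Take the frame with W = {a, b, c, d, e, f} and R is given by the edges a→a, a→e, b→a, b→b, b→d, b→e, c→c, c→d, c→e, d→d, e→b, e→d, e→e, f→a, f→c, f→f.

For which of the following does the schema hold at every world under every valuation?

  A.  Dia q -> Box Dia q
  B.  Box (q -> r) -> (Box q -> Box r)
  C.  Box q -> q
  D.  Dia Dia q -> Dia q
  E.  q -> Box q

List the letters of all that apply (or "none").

R is reflexive: each world relates to itself.
R is not transitive: a R e and e R b but not a R b.
R is not euclidean: a R e and a R a but not e R a.
R is not a subset of the identity: a R e with a ≠ e.
(A) Dia q -> Box Dia q is axiom 5; it is valid on a frame exactly when R is euclidean. R is not euclidean, so not valid.
(B) Box (q -> r) -> (Box q -> Box r) is axiom K, valid on every Kripke frame — valid.
(C) Box q -> q is axiom T; it is valid on a frame exactly when R is reflexive. R is reflexive, so valid.
(D) Dia Dia q -> Dia q is the dual of axiom 4; it is valid on a frame exactly when R is transitive. R is not transitive, so not valid.
(E) q -> Box q is valid only on frames where every R-edge is a self-loop. Here R ⊄ identity — not valid.

B, C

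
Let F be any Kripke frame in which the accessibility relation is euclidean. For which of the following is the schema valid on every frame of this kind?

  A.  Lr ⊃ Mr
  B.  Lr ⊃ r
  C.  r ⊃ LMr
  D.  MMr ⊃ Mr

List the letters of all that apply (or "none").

(A) Lr ⊃ Mr is axiom D, which corresponds to seriality. Such an R need not be serial — not valid.
(B) axiom T: valid iff R is reflexive. Such an R need not be reflexive — not valid.
(C) r ⊃ LMr is axiom B; it is valid on a frame exactly when R is symmetric. Such an R need not be symmetric, so not valid.
(D) the dual of axiom 4: valid iff R is transitive. Such an R need not be transitive — not valid.

none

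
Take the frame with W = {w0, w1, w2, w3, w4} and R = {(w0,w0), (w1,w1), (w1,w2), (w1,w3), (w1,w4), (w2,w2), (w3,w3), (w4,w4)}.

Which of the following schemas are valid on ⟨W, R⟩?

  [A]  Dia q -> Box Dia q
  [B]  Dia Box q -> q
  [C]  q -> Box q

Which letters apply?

none

R is not symmetric: w1 R w2 but not w2 R w1.
R is not euclidean: w1 R w2 and w1 R w1 but not w2 R w1.
R is not a subset of the identity: w1 R w2 with w1 ≠ w2.
(A) Dia q -> Box Dia q (axiom 5) characterises the euclidean frames. R is not euclidean — not valid.
(B) Dia Box q -> q (the dual of axiom B) characterises the symmetric frames. R is not symmetric — not valid.
(C) q -> Box q is equivalent to ◇p→p; it holds exactly when R ⊆ identity. Here R ⊄ identity — not valid.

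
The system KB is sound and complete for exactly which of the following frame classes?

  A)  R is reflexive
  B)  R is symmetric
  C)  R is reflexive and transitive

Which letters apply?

(A) this class determines T (= KT), not KB.
(B) KB is sound and complete for exactly this class.
(C) this class determines S4, not KB.

B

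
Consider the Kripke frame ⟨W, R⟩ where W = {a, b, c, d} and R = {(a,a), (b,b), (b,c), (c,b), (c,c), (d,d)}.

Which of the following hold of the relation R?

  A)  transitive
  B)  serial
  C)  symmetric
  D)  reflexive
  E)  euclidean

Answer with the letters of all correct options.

A, B, C, D, E

(A) transitive: R is closed under composition.
(B) serial: every world has an R-successor.
(C) symmetric: every R-edge is matched by its reverse.
(D) reflexive: each world relates to itself.
(E) euclidean: any two R-successors of the same world are R-related.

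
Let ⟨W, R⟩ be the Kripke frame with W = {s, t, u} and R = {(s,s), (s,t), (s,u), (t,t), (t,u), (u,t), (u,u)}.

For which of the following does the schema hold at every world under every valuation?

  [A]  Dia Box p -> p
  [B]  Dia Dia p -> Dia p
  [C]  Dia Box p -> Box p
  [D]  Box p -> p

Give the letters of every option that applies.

B, D

R is reflexive: each world relates to itself.
R is not symmetric: s R t but not t R s.
R is transitive: R is closed under composition.
R is not euclidean: s R t and s R s but not t R s.
(A) Dia Box p -> p (the dual of axiom B) characterises the symmetric frames. R is not symmetric — not valid.
(B) Dia Dia p -> Dia p is the dual of axiom 4; it is valid on a frame exactly when R is transitive. R is transitive, so valid.
(C) Dia Box p -> Box p is the dual of axiom 5, which corresponds to the euclidean property. R is not euclidean — not valid.
(D) Box p -> p (axiom T) characterises the reflexive frames. R is reflexive — valid.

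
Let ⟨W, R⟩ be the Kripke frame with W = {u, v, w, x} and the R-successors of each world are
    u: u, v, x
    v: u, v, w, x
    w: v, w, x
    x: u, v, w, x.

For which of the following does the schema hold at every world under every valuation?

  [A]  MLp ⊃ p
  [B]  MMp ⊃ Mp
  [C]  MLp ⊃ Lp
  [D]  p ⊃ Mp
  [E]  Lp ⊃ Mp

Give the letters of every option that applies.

R is reflexive: each world relates to itself.
R is symmetric: every R-edge is matched by its reverse.
R is not transitive: u R v and v R w but not u R w.
R is not euclidean: v R u and v R w but not u R w.
R is serial: every world has an R-successor.
(A) MLp ⊃ p is the dual of axiom B, which corresponds to symmetry. R is symmetric — valid.
(B) MMp ⊃ Mp (the dual of axiom 4) characterises the transitive frames. R is not transitive — not valid.
(C) MLp ⊃ Lp (the dual of axiom 5) characterises the euclidean frames. R is not euclidean — not valid.
(D) p ⊃ Mp is the dual of axiom T, which corresponds to reflexivity. R is reflexive — valid.
(E) Lp ⊃ Mp is axiom D, which corresponds to seriality. R is serial — valid.

A, D, E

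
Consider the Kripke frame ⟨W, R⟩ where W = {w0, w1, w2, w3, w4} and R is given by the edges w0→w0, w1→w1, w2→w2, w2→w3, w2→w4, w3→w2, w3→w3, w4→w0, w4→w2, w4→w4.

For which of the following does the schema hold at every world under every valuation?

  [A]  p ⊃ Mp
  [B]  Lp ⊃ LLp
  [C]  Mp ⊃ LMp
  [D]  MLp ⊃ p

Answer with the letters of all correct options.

R is reflexive: each world relates to itself.
R is not symmetric: w4 R w0 but not w0 R w4.
R is not transitive: w2 R w4 and w4 R w0 but not w2 R w0.
R is not euclidean: w2 R w3 and w2 R w4 but not w3 R w4.
(A) p ⊃ Mp is the dual of axiom T; it is valid on a frame exactly when R is reflexive. R is reflexive, so valid.
(B) axiom 4: valid iff R is transitive. R is not transitive — not valid.
(C) Mp ⊃ LMp is axiom 5; it is valid on a frame exactly when R is euclidean. R is not euclidean, so not valid.
(D) MLp ⊃ p (the dual of axiom B) characterises the symmetric frames. R is not symmetric — not valid.

A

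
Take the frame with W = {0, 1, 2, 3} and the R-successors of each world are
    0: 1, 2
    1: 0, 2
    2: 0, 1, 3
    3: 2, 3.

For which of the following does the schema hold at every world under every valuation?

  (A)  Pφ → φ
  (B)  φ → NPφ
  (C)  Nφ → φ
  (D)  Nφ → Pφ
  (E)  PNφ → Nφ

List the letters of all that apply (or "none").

R is not reflexive: not 0 R 0.
R is symmetric: every R-edge is matched by its reverse.
R is not euclidean: 2 R 0 and 2 R 3 but not 0 R 3.
R is serial: every world has an R-successor.
R is not a subset of the identity: 0 R 1 with 0 ≠ 1.
(A) Pφ → φ is the converse of T; it holds exactly when R ⊆ identity. Here R ⊄ identity — not valid.
(B) φ → NPφ is axiom B, which corresponds to symmetry. R is symmetric — valid.
(C) Nφ → φ is axiom T; it is valid on a frame exactly when R is reflexive. R is not reflexive, so not valid.
(D) axiom D: valid iff R is serial. R is serial — valid.
(E) PNφ → Nφ (the dual of axiom 5) characterises the euclidean frames. R is not euclidean — not valid.

B, D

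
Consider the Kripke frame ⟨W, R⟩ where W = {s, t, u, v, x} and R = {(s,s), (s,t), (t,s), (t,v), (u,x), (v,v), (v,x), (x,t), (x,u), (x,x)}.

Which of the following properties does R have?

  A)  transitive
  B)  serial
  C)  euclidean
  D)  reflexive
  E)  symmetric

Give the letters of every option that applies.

B

(A) not transitive: s R t and t R v but not s R v.
(B) serial: every world has an R-successor.
(C) not euclidean: t R s and t R v but not s R v.
(D) not reflexive: not t R t.
(E) not symmetric: t R v but not v R t.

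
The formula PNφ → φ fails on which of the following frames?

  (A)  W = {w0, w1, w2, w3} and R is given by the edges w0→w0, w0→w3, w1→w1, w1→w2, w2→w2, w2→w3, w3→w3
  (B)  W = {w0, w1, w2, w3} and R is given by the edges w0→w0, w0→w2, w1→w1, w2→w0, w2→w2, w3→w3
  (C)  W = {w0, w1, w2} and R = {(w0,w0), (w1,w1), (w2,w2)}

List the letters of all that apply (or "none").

The schema PNφ → φ is the dual of axiom B; it is valid on a frame iff R is symmetric.
(A) R is not symmetric (w0 R w3 but not w3 R w0), so the schema fails here.
(B) R is symmetric (every R-edge is matched by its reverse), so the schema is valid here.
(C) R is symmetric (every R-edge is matched by its reverse), so the schema is valid here.

A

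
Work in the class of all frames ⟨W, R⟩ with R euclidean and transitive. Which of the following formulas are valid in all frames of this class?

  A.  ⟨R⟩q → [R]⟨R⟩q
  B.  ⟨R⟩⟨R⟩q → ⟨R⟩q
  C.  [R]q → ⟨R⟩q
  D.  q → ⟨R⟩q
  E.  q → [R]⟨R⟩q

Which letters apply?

A, B

(A) ⟨R⟩q → [R]⟨R⟩q (axiom 5) characterises the euclidean frames. Every such R is euclidean — valid.
(B) ⟨R⟩⟨R⟩q → ⟨R⟩q (the dual of axiom 4) characterises the transitive frames. Every such R is transitive — valid.
(C) axiom D: valid iff R is serial. Such an R need not be serial — not valid.
(D) q → ⟨R⟩q (the dual of axiom T) characterises the reflexive frames. Such an R need not be reflexive — not valid.
(E) axiom B: valid iff R is symmetric. Such an R need not be symmetric — not valid.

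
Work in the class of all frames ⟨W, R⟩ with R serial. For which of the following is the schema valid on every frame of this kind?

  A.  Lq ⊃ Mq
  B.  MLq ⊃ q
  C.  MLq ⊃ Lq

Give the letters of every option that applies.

A

(A) axiom D: valid iff R is serial. Every such R is serial — valid.
(B) MLq ⊃ q (the dual of axiom B) characterises the symmetric frames. Such an R need not be symmetric — not valid.
(C) MLq ⊃ Lq (the dual of axiom 5) characterises the euclidean frames. Such an R need not be euclidean — not valid.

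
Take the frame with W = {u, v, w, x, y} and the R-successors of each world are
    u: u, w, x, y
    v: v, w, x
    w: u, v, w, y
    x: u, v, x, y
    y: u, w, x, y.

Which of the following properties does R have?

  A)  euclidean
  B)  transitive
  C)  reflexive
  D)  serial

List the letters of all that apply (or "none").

C, D

(A) not euclidean: u R w and u R x but not w R x.
(B) not transitive: u R w and w R v but not u R v.
(C) reflexive: each world relates to itself.
(D) serial: every world has an R-successor.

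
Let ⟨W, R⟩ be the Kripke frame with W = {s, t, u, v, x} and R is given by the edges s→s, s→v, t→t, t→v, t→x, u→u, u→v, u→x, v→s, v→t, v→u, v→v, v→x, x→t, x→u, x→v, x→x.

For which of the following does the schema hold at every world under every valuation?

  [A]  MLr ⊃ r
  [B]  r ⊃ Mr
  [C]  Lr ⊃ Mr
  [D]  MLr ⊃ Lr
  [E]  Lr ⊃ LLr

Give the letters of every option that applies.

R is reflexive: each world relates to itself.
R is symmetric: every R-edge is matched by its reverse.
R is not transitive: s R v and v R t but not s R t.
R is not euclidean: v R s and v R t but not s R t.
R is serial: every world has an R-successor.
(A) MLr ⊃ r is the dual of axiom B, which corresponds to symmetry. R is symmetric — valid.
(B) r ⊃ Mr is the dual of axiom T; it is valid on a frame exactly when R is reflexive. R is reflexive, so valid.
(C) Lr ⊃ Mr (axiom D) characterises the serial frames. R is serial — valid.
(D) the dual of axiom 5: valid iff R is euclidean. R is not euclidean — not valid.
(E) Lr ⊃ LLr is axiom 4; it is valid on a frame exactly when R is transitive. R is not transitive, so not valid.

A, B, C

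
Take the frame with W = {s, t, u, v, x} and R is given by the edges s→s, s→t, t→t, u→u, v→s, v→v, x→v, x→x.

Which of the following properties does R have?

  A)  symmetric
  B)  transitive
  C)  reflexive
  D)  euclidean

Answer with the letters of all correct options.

C

(A) not symmetric: s R t but not t R s.
(B) not transitive: v R s and s R t but not v R t.
(C) reflexive: each world relates to itself.
(D) not euclidean: s R t and s R s but not t R s.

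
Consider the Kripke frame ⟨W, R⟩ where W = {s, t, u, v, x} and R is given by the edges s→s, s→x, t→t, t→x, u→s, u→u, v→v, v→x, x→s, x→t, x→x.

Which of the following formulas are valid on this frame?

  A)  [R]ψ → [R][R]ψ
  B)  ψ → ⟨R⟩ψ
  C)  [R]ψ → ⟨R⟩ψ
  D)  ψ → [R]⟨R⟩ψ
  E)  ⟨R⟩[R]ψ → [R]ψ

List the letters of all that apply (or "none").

R is reflexive: each world relates to itself.
R is not symmetric: u R s but not s R u.
R is not transitive: s R x and x R t but not s R t.
R is not euclidean: u R s and u R u but not s R u.
R is serial: every world has an R-successor.
(A) axiom 4: valid iff R is transitive. R is not transitive — not valid.
(B) ψ → ⟨R⟩ψ is the dual of axiom T, which corresponds to reflexivity. R is reflexive — valid.
(C) [R]ψ → ⟨R⟩ψ is axiom D, which corresponds to seriality. R is serial — valid.
(D) ψ → [R]⟨R⟩ψ (axiom B) characterises the symmetric frames. R is not symmetric — not valid.
(E) ⟨R⟩[R]ψ → [R]ψ (the dual of axiom 5) characterises the euclidean frames. R is not euclidean — not valid.

B, C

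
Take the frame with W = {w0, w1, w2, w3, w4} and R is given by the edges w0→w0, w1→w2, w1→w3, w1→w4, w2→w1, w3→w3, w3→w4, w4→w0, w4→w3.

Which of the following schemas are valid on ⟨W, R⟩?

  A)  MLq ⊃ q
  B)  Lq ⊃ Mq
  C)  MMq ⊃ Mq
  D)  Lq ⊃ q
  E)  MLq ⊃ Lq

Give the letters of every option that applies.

R is not reflexive: not w1 R w1.
R is not symmetric: w1 R w3 but not w3 R w1.
R is not transitive: w1 R w2 and w2 R w1 but not w1 R w1.
R is not euclidean: w1 R w2 and w1 R w3 but not w2 R w3.
R is serial: every world has an R-successor.
(A) MLq ⊃ q is the dual of axiom B; it is valid on a frame exactly when R is symmetric. R is not symmetric, so not valid.
(B) Lq ⊃ Mq is axiom D, which corresponds to seriality. R is serial — valid.
(C) MMq ⊃ Mq (the dual of axiom 4) characterises the transitive frames. R is not transitive — not valid.
(D) axiom T: valid iff R is reflexive. R is not reflexive — not valid.
(E) MLq ⊃ Lq (the dual of axiom 5) characterises the euclidean frames. R is not euclidean — not valid.

B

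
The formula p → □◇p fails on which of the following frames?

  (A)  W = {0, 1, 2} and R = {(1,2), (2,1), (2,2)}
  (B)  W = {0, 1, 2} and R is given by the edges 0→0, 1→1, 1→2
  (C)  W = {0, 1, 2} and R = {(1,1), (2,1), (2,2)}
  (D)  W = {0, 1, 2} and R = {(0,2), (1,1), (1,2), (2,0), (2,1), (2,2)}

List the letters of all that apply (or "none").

B, C

The schema p → □◇p is axiom B; it is valid on a frame iff R is symmetric.
(A) R is symmetric (every R-edge is matched by its reverse), so the schema is valid here.
(B) R is not symmetric (1 R 2 but not 2 R 1), so the schema fails here.
(C) R is not symmetric (2 R 1 but not 1 R 2), so the schema fails here.
(D) R is symmetric (every R-edge is matched by its reverse), so the schema is valid here.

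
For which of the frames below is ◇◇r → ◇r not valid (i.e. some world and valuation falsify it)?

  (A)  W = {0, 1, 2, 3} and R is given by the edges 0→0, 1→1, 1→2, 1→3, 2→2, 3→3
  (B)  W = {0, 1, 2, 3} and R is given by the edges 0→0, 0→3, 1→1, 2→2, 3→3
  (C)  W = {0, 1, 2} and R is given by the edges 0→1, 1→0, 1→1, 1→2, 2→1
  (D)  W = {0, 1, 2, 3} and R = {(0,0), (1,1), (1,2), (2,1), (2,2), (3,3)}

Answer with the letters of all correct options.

C

The schema ◇◇r → ◇r is the dual of axiom 4; it is valid on a frame iff R is transitive.
(A) R is transitive (R is closed under composition), so the schema is valid here.
(B) R is transitive (R is closed under composition), so the schema is valid here.
(C) R is not transitive (0 R 1 and 1 R 0 but not 0 R 0), so the schema fails here.
(D) R is transitive (R is closed under composition), so the schema is valid here.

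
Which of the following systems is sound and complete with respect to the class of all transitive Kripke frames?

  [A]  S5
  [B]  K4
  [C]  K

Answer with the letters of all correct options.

B

(A) S5 is determined by the class of reflexive, symmetric, and transitive frames.
(B) K4 is determined by exactly this class.
(C) K is determined by the class of arbitrary frames.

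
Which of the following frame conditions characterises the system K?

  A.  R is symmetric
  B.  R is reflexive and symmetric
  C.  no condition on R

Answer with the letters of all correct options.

(A) this class determines KB, not K.
(B) this class determines B (= KTB), not K.
(C) K is sound and complete for exactly this class.

C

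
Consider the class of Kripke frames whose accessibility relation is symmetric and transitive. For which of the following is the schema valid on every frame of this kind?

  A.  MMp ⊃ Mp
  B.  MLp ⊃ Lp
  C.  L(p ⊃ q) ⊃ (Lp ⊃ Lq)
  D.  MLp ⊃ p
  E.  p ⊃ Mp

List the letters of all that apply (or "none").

A, B, C, D

A symmetric transitive relation is euclidean (uRv and uRw give vRu by symmetry, then vRw by transitivity).
(A) the dual of axiom 4: valid iff R is transitive. Every such R is transitive — valid.
(B) MLp ⊃ Lp is the dual of axiom 5; it is valid on a frame exactly when R is euclidean. Every such R is euclidean, so valid.
(C) L(p ⊃ q) ⊃ (Lp ⊃ Lq) is axiom K, valid on every Kripke frame — valid.
(D) the dual of axiom B: valid iff R is symmetric. Every such R is symmetric — valid.
(E) p ⊃ Mp (the dual of axiom T) characterises the reflexive frames. Such an R need not be reflexive — not valid.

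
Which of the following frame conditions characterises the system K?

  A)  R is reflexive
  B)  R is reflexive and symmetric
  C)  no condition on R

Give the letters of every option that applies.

(A) this class determines T (= KT), not K.
(B) this class determines B (= KTB), not K.
(C) K is sound and complete for exactly this class.

C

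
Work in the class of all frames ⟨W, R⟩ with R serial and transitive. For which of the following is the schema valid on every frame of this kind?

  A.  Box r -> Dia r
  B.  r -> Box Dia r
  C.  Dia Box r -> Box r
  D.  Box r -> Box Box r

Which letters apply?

(A) Box r -> Dia r (axiom D) characterises the serial frames. Every such R is serial — valid.
(B) axiom B: valid iff R is symmetric. Such an R need not be symmetric — not valid.
(C) Dia Box r -> Box r is the dual of axiom 5, which corresponds to the euclidean property. Such an R need not be euclidean — not valid.
(D) Box r -> Box Box r is axiom 4; it is valid on a frame exactly when R is transitive. Every such R is transitive, so valid.

A, D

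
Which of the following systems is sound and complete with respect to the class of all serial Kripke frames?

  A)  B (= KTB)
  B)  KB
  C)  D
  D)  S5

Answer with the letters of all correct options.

C

(A) B (= KTB) is determined by the class of reflexive and symmetric frames.
(B) KB is determined by the class of symmetric frames.
(C) D is determined by exactly this class.
(D) S5 is determined by the class of reflexive, symmetric, and transitive frames.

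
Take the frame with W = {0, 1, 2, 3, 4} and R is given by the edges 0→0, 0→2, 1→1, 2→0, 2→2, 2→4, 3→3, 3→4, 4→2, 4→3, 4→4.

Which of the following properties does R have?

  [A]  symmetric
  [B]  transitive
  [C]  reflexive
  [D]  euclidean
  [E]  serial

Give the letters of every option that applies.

A, C, E

(A) symmetric: every R-edge is matched by its reverse.
(B) not transitive: 0 R 2 and 2 R 4 but not 0 R 4.
(C) reflexive: each world relates to itself.
(D) not euclidean: 2 R 0 and 2 R 4 but not 0 R 4.
(E) serial: every world has an R-successor.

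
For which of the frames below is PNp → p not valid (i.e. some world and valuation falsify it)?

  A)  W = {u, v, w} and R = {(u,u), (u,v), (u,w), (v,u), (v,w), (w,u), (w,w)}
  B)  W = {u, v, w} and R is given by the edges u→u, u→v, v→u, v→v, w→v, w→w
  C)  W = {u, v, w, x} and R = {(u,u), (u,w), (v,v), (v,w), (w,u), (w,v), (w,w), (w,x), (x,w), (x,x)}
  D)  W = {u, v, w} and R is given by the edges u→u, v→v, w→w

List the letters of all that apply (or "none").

A, B

The schema PNp → p is the dual of axiom B; it is valid on a frame iff R is symmetric.
(A) R is not symmetric (v R w but not w R v), so the schema fails here.
(B) R is not symmetric (w R v but not v R w), so the schema fails here.
(C) R is symmetric (every R-edge is matched by its reverse), so the schema is valid here.
(D) R is symmetric (every R-edge is matched by its reverse), so the schema is valid here.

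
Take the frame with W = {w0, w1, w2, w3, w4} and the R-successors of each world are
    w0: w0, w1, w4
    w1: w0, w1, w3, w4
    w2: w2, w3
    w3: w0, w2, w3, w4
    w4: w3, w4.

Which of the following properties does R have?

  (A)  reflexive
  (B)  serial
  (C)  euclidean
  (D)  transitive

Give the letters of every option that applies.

(A) reflexive: each world relates to itself.
(B) serial: every world has an R-successor.
(C) not euclidean: w0 R w4 and w0 R w0 but not w4 R w0.
(D) not transitive: w0 R w1 and w1 R w3 but not w0 R w3.

A, B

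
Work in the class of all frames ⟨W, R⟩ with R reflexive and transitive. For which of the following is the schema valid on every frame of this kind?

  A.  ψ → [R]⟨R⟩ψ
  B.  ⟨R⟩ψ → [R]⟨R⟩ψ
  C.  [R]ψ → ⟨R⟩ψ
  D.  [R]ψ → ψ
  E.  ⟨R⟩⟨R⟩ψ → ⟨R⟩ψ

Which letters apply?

C, D, E

Reflexive relations are serial.
(A) ψ → [R]⟨R⟩ψ is axiom B; it is valid on a frame exactly when R is symmetric. Such an R need not be symmetric, so not valid.
(B) axiom 5: valid iff R is euclidean. Such an R need not be euclidean — not valid.
(C) [R]ψ → ⟨R⟩ψ (axiom D) characterises the serial frames. Every such R is serial — valid.
(D) [R]ψ → ψ is axiom T, which corresponds to reflexivity. Every such R is reflexive — valid.
(E) the dual of axiom 4: valid iff R is transitive. Every such R is transitive — valid.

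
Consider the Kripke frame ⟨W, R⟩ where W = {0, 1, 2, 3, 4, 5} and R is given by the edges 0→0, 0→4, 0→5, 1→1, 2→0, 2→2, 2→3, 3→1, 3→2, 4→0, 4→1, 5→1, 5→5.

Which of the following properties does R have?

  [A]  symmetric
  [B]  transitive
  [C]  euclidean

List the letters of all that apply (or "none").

none

(A) not symmetric: 0 R 5 but not 5 R 0.
(B) not transitive: 0 R 4 and 4 R 1 but not 0 R 1.
(C) not euclidean: 0 R 4 and 0 R 5 but not 4 R 5.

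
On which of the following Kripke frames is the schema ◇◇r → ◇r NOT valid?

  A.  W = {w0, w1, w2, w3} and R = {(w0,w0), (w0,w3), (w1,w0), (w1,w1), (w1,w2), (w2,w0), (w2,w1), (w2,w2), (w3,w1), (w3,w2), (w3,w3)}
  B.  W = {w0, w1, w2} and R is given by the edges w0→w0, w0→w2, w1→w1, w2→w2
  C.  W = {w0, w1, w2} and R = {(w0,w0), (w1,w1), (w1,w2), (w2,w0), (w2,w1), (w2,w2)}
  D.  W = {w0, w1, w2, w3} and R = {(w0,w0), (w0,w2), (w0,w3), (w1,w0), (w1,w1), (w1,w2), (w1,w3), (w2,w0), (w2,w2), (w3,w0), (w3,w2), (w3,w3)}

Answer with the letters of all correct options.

A, C, D

The schema ◇◇r → ◇r is the dual of axiom 4; it is valid on a frame iff R is transitive.
(A) R is not transitive (w0 R w3 and w3 R w1 but not w0 R w1), so the schema fails here.
(B) R is transitive (R is closed under composition), so the schema is valid here.
(C) R is not transitive (w1 R w2 and w2 R w0 but not w1 R w0), so the schema fails here.
(D) R is not transitive (w2 R w0 and w0 R w3 but not w2 R w3), so the schema fails here.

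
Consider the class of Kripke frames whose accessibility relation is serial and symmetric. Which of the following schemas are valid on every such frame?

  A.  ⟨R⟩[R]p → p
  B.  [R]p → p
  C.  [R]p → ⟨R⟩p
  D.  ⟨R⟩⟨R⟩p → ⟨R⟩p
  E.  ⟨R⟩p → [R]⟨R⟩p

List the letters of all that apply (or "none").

A, C

(A) ⟨R⟩[R]p → p is the dual of axiom B, which corresponds to symmetry. Every such R is symmetric — valid.
(B) axiom T: valid iff R is reflexive. Such an R need not be reflexive — not valid.
(C) [R]p → ⟨R⟩p is axiom D, which corresponds to seriality. Every such R is serial — valid.
(D) ⟨R⟩⟨R⟩p → ⟨R⟩p is the dual of axiom 4; it is valid on a frame exactly when R is transitive. Such an R need not be transitive, so not valid.
(E) ⟨R⟩p → [R]⟨R⟩p is axiom 5; it is valid on a frame exactly when R is euclidean. Such an R need not be euclidean, so not valid.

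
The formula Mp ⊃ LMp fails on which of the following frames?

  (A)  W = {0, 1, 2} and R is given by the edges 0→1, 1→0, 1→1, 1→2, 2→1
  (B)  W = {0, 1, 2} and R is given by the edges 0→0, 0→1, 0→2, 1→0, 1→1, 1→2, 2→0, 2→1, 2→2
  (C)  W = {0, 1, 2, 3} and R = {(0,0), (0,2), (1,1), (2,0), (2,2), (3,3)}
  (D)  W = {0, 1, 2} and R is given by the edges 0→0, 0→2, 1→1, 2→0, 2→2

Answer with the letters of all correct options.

A

The schema Mp ⊃ LMp is axiom 5; it is valid on a frame iff R is euclidean.
(A) R is not euclidean (1 R 0 and 1 R 2 but not 0 R 2), so the schema fails here.
(B) R is euclidean (any two R-successors of the same world are R-related), so the schema is valid here.
(C) R is euclidean (any two R-successors of the same world are R-related), so the schema is valid here.
(D) R is euclidean (any two R-successors of the same world are R-related), so the schema is valid here.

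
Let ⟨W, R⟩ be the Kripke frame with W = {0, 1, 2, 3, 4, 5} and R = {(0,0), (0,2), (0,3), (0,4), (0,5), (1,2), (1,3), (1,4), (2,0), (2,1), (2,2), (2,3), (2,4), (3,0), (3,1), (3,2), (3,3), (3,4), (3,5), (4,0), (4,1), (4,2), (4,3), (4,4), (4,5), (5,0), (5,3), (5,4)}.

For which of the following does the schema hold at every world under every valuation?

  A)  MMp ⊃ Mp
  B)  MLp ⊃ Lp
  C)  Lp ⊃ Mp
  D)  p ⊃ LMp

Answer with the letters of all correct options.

R is symmetric: every R-edge is matched by its reverse.
R is not transitive: 0 R 2 and 2 R 1 but not 0 R 1.
R is not euclidean: 0 R 2 and 0 R 5 but not 2 R 5.
R is serial: every world has an R-successor.
(A) MMp ⊃ Mp is the dual of axiom 4; it is valid on a frame exactly when R is transitive. R is not transitive, so not valid.
(B) MLp ⊃ Lp is the dual of axiom 5, which corresponds to the euclidean property. R is not euclidean — not valid.
(C) axiom D: valid iff R is serial. R is serial — valid.
(D) p ⊃ LMp is axiom B, which corresponds to symmetry. R is symmetric — valid.

C, D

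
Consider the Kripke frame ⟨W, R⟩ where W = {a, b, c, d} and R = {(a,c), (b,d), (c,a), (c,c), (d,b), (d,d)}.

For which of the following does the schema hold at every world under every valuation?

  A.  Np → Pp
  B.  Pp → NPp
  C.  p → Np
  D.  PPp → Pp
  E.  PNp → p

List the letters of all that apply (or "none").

A, E

R is symmetric: every R-edge is matched by its reverse.
R is not transitive: a R c and c R a but not a R a.
R is not euclidean: c R a and c R a but not a R a.
R is serial: every world has an R-successor.
R is not a subset of the identity: a R c with a ≠ c.
(A) axiom D: valid iff R is serial. R is serial — valid.
(B) Pp → NPp (axiom 5) characterises the euclidean frames. R is not euclidean — not valid.
(C) p → Np is equivalent to ◇p→p; it holds exactly when R ⊆ identity. Here R ⊄ identity — not valid.
(D) PPp → Pp is the dual of axiom 4, which corresponds to transitivity. R is not transitive — not valid.
(E) the dual of axiom B: valid iff R is symmetric. R is symmetric — valid.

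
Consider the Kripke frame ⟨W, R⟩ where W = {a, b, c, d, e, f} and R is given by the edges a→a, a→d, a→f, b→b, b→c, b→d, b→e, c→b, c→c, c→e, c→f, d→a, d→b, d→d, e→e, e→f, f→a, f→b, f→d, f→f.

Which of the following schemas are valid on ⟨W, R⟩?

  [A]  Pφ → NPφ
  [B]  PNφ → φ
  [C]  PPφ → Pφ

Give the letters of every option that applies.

none

R is not symmetric: b R e but not e R b.
R is not transitive: a R d and d R b but not a R b.
R is not euclidean: a R d and a R f but not d R f.
(A) Pφ → NPφ is axiom 5, which corresponds to the euclidean property. R is not euclidean — not valid.
(B) PNφ → φ is the dual of axiom B; it is valid on a frame exactly when R is symmetric. R is not symmetric, so not valid.
(C) PPφ → Pφ (the dual of axiom 4) characterises the transitive frames. R is not transitive — not valid.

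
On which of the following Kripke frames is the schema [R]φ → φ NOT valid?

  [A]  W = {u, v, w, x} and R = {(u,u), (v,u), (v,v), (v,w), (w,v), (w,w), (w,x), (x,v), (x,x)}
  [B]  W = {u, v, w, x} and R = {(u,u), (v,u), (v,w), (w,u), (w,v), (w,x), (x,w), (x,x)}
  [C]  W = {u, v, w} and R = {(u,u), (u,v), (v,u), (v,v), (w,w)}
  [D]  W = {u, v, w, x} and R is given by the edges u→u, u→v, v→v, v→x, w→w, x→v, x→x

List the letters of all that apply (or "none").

B

The schema [R]φ → φ is axiom T; it is valid on a frame iff R is reflexive.
(A) R is reflexive (each world relates to itself), so the schema is valid here.
(B) R is not reflexive (not v R v), so the schema fails here.
(C) R is reflexive (each world relates to itself), so the schema is valid here.
(D) R is reflexive (each world relates to itself), so the schema is valid here.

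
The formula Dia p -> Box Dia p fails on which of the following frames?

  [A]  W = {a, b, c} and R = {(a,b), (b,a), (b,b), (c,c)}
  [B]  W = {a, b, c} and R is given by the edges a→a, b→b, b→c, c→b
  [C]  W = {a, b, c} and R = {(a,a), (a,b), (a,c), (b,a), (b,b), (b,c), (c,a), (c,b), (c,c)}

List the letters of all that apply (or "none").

The schema Dia p -> Box Dia p is axiom 5; it is valid on a frame iff R is euclidean.
(A) R is not euclidean (b R a and b R a but not a R a), so the schema fails here.
(B) R is not euclidean (b R c and b R c but not c R c), so the schema fails here.
(C) R is euclidean (any two R-successors of the same world are R-related), so the schema is valid here.

A, B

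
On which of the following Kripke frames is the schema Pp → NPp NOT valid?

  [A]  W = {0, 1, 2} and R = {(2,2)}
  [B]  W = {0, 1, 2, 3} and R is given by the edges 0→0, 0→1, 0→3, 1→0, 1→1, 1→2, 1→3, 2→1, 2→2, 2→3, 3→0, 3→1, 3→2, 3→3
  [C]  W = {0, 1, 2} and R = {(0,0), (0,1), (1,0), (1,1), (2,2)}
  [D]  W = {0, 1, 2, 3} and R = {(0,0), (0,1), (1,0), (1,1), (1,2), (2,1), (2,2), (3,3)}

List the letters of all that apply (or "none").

The schema Pp → NPp is axiom 5; it is valid on a frame iff R is euclidean.
(A) R is euclidean (any two R-successors of the same world are R-related), so the schema is valid here.
(B) R is not euclidean (1 R 0 and 1 R 2 but not 0 R 2), so the schema fails here.
(C) R is euclidean (any two R-successors of the same world are R-related), so the schema is valid here.
(D) R is not euclidean (1 R 0 and 1 R 2 but not 0 R 2), so the schema fails here.

B, D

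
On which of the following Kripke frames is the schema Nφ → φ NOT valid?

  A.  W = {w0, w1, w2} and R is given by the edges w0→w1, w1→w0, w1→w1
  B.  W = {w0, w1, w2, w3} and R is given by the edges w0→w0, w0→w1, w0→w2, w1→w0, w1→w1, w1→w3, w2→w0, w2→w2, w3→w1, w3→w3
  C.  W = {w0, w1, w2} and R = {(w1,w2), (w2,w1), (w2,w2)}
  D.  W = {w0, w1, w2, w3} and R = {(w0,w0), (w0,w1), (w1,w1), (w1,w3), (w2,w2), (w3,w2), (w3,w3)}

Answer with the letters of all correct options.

The schema Nφ → φ is axiom T; it is valid on a frame iff R is reflexive.
(A) R is not reflexive (not w0 R w0), so the schema fails here.
(B) R is reflexive (each world relates to itself), so the schema is valid here.
(C) R is not reflexive (not w0 R w0), so the schema fails here.
(D) R is reflexive (each world relates to itself), so the schema is valid here.

A, C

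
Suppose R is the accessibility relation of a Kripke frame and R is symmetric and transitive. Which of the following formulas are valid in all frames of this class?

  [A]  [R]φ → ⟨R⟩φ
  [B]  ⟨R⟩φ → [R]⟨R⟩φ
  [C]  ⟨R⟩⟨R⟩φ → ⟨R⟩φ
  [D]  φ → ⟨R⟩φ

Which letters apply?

A symmetric transitive relation is euclidean (uRv and uRw give vRu by symmetry, then vRw by transitivity).
(A) [R]φ → ⟨R⟩φ (axiom D) characterises the serial frames. Such an R need not be serial — not valid.
(B) axiom 5: valid iff R is euclidean. Every such R is euclidean — valid.
(C) the dual of axiom 4: valid iff R is transitive. Every such R is transitive — valid.
(D) φ → ⟨R⟩φ is the dual of axiom T; it is valid on a frame exactly when R is reflexive. Such an R need not be reflexive, so not valid.

B, C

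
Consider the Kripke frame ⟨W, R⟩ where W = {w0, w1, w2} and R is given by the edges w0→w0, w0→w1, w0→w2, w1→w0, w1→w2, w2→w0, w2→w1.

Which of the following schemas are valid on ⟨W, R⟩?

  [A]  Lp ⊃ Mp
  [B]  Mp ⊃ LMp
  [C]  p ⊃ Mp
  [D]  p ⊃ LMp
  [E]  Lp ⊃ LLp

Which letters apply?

A, D

R is not reflexive: not w1 R w1.
R is symmetric: every R-edge is matched by its reverse.
R is not transitive: w1 R w0 and w0 R w1 but not w1 R w1.
R is not euclidean: w0 R w1 and w0 R w1 but not w1 R w1.
R is serial: every world has an R-successor.
(A) Lp ⊃ Mp is axiom D, which corresponds to seriality. R is serial — valid.
(B) Mp ⊃ LMp is axiom 5, which corresponds to the euclidean property. R is not euclidean — not valid.
(C) p ⊃ Mp (the dual of axiom T) characterises the reflexive frames. R is not reflexive — not valid.
(D) p ⊃ LMp is axiom B, which corresponds to symmetry. R is symmetric — valid.
(E) Lp ⊃ LLp (axiom 4) characterises the transitive frames. R is not transitive — not valid.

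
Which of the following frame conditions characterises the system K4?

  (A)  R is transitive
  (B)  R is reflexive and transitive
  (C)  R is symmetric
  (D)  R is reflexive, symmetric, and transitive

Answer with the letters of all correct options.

(A) K4 is sound and complete for exactly this class.
(B) this class determines S4, not K4.
(C) this class determines KB, not K4.
(D) this class determines S5, not K4.

A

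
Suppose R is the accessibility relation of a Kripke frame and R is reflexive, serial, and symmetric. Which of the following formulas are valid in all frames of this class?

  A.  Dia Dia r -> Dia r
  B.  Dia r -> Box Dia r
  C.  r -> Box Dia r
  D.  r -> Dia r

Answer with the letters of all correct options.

C, D

(A) the dual of axiom 4: valid iff R is transitive. Such an R need not be transitive — not valid.
(B) Dia r -> Box Dia r is axiom 5, which corresponds to the euclidean property. Such an R need not be euclidean — not valid.
(C) r -> Box Dia r is axiom B; it is valid on a frame exactly when R is symmetric. Every such R is symmetric, so valid.
(D) the dual of axiom T: valid iff R is reflexive. Every such R is reflexive — valid.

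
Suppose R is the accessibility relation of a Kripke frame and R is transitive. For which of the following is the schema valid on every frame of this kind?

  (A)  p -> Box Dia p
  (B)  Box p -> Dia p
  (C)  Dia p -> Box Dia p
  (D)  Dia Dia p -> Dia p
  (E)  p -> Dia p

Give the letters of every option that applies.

D

(A) p -> Box Dia p is axiom B, which corresponds to symmetry. Such an R need not be symmetric — not valid.
(B) axiom D: valid iff R is serial. Such an R need not be serial — not valid.
(C) Dia p -> Box Dia p is axiom 5, which corresponds to the euclidean property. Such an R need not be euclidean — not valid.
(D) Dia Dia p -> Dia p is the dual of axiom 4; it is valid on a frame exactly when R is transitive. Every such R is transitive, so valid.
(E) p -> Dia p (the dual of axiom T) characterises the reflexive frames. Such an R need not be reflexive — not valid.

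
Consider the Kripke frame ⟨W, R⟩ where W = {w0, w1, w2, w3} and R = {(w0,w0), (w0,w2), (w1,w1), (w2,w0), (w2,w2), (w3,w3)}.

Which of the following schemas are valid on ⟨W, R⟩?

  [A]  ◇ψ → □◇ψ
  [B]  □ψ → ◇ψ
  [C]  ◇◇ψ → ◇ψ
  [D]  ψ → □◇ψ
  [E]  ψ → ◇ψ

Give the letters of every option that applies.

A, B, C, D, E

R is reflexive: each world relates to itself.
R is symmetric: every R-edge is matched by its reverse.
R is transitive: R is closed under composition.
R is euclidean: any two R-successors of the same world are R-related.
R is serial: every world has an R-successor.
(A) axiom 5: valid iff R is euclidean. R is euclidean — valid.
(B) □ψ → ◇ψ is axiom D; it is valid on a frame exactly when R is serial. R is serial, so valid.
(C) ◇◇ψ → ◇ψ is the dual of axiom 4; it is valid on a frame exactly when R is transitive. R is transitive, so valid.
(D) ψ → □◇ψ is axiom B, which corresponds to symmetry. R is symmetric — valid.
(E) the dual of axiom T: valid iff R is reflexive. R is reflexive — valid.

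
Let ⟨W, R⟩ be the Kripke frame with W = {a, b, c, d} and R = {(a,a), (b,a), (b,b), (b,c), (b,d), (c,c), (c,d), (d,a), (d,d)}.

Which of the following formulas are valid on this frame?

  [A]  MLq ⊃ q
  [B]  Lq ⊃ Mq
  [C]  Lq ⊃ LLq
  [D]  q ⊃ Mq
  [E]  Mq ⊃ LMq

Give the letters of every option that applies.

R is reflexive: each world relates to itself.
R is not symmetric: b R a but not a R b.
R is not transitive: c R d and d R a but not c R a.
R is not euclidean: b R a and b R b but not a R b.
R is serial: every world has an R-successor.
(A) MLq ⊃ q is the dual of axiom B, which corresponds to symmetry. R is not symmetric — not valid.
(B) Lq ⊃ Mq is axiom D; it is valid on a frame exactly when R is serial. R is serial, so valid.
(C) Lq ⊃ LLq is axiom 4; it is valid on a frame exactly when R is transitive. R is not transitive, so not valid.
(D) q ⊃ Mq is the dual of axiom T, which corresponds to reflexivity. R is reflexive — valid.
(E) Mq ⊃ LMq is axiom 5, which corresponds to the euclidean property. R is not euclidean — not valid.

B, D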